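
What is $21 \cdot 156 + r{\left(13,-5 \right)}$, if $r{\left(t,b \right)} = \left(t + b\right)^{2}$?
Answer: $3340$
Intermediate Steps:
$r{\left(t,b \right)} = \left(b + t\right)^{2}$
$21 \cdot 156 + r{\left(13,-5 \right)} = 21 \cdot 156 + \left(-5 + 13\right)^{2} = 3276 + 8^{2} = 3276 + 64 = 3340$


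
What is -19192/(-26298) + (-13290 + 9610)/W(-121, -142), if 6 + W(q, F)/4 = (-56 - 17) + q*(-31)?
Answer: 11903/24837 ≈ 0.47924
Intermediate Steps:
W(q, F) = -316 - 124*q (W(q, F) = -24 + 4*((-56 - 17) + q*(-31)) = -24 + 4*(-73 - 31*q) = -24 + (-292 - 124*q) = -316 - 124*q)
-19192/(-26298) + (-13290 + 9610)/W(-121, -142) = -19192/(-26298) + (-13290 + 9610)/(-316 - 124*(-121)) = -19192*(-1/26298) - 3680/(-316 + 15004) = 9596/13149 - 3680/14688 = 9596/13149 - 3680*1/14688 = 9596/13149 - 115/459 = 11903/24837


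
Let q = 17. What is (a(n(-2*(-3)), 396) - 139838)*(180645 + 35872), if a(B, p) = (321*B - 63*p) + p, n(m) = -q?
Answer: -36774762899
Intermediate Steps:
n(m) = -17 (n(m) = -1*17 = -17)
a(B, p) = -62*p + 321*B (a(B, p) = (-63*p + 321*B) + p = -62*p + 321*B)
(a(n(-2*(-3)), 396) - 139838)*(180645 + 35872) = ((-62*396 + 321*(-17)) - 139838)*(180645 + 35872) = ((-24552 - 5457) - 139838)*216517 = (-30009 - 139838)*216517 = -169847*216517 = -36774762899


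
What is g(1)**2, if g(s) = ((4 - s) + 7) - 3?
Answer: 49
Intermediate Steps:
g(s) = 8 - s (g(s) = (11 - s) - 3 = 8 - s)
g(1)**2 = (8 - 1*1)**2 = (8 - 1)**2 = 7**2 = 49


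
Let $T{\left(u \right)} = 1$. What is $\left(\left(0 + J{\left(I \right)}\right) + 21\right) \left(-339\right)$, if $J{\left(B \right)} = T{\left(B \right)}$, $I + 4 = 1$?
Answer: $-7458$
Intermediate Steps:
$I = -3$ ($I = -4 + 1 = -3$)
$J{\left(B \right)} = 1$
$\left(\left(0 + J{\left(I \right)}\right) + 21\right) \left(-339\right) = \left(\left(0 + 1\right) + 21\right) \left(-339\right) = \left(1 + 21\right) \left(-339\right) = 22 \left(-339\right) = -7458$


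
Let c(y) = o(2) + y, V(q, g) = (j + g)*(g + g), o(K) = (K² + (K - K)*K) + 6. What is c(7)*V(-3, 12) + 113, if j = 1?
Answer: 5417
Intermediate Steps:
o(K) = 6 + K² (o(K) = (K² + 0*K) + 6 = (K² + 0) + 6 = K² + 6 = 6 + K²)
V(q, g) = 2*g*(1 + g) (V(q, g) = (1 + g)*(g + g) = (1 + g)*(2*g) = 2*g*(1 + g))
c(y) = 10 + y (c(y) = (6 + 2²) + y = (6 + 4) + y = 10 + y)
c(7)*V(-3, 12) + 113 = (10 + 7)*(2*12*(1 + 12)) + 113 = 17*(2*12*13) + 113 = 17*312 + 113 = 5304 + 113 = 5417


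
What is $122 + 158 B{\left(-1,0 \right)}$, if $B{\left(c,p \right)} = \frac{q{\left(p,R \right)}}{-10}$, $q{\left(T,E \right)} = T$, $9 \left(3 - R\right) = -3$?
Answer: $122$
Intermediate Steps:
$R = \frac{10}{3}$ ($R = 3 - - \frac{1}{3} = 3 + \frac{1}{3} = \frac{10}{3} \approx 3.3333$)
$B{\left(c,p \right)} = - \frac{p}{10}$ ($B{\left(c,p \right)} = \frac{p}{-10} = p \left(- \frac{1}{10}\right) = - \frac{p}{10}$)
$122 + 158 B{\left(-1,0 \right)} = 122 + 158 \left(\left(- \frac{1}{10}\right) 0\right) = 122 + 158 \cdot 0 = 122 + 0 = 122$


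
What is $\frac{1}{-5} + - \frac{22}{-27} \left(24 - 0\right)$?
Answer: $\frac{871}{45} \approx 19.356$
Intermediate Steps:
$\frac{1}{-5} + - \frac{22}{-27} \left(24 - 0\right) = - \frac{1}{5} + \left(-22\right) \left(- \frac{1}{27}\right) \left(24 + 0\right) = - \frac{1}{5} + \frac{22}{27} \cdot 24 = - \frac{1}{5} + \frac{176}{9} = \frac{871}{45}$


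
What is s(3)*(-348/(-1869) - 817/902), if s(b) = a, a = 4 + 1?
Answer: -2021795/561946 ≈ -3.5978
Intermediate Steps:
a = 5
s(b) = 5
s(3)*(-348/(-1869) - 817/902) = 5*(-348/(-1869) - 817/902) = 5*(-348*(-1/1869) - 817*1/902) = 5*(116/623 - 817/902) = 5*(-404359/561946) = -2021795/561946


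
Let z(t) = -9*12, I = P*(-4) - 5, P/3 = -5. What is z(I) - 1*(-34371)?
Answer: 34263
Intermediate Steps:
P = -15 (P = 3*(-5) = -15)
I = 55 (I = -15*(-4) - 5 = 60 - 5 = 55)
z(t) = -108
z(I) - 1*(-34371) = -108 - 1*(-34371) = -108 + 34371 = 34263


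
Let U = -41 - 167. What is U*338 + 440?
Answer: -69864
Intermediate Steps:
U = -208
U*338 + 440 = -208*338 + 440 = -70304 + 440 = -69864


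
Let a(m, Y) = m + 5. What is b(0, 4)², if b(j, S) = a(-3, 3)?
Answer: 4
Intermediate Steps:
a(m, Y) = 5 + m
b(j, S) = 2 (b(j, S) = 5 - 3 = 2)
b(0, 4)² = 2² = 4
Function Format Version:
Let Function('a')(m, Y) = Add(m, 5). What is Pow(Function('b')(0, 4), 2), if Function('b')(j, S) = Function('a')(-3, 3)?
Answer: 4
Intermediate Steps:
Function('a')(m, Y) = Add(5, m)
Function('b')(j, S) = 2 (Function('b')(j, S) = Add(5, -3) = 2)
Pow(Function('b')(0, 4), 2) = Pow(2, 2) = 4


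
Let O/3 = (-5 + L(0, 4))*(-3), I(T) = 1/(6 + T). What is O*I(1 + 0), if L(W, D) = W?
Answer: 45/7 ≈ 6.4286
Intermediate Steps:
O = 45 (O = 3*((-5 + 0)*(-3)) = 3*(-5*(-3)) = 3*15 = 45)
O*I(1 + 0) = 45/(6 + (1 + 0)) = 45/(6 + 1) = 45/7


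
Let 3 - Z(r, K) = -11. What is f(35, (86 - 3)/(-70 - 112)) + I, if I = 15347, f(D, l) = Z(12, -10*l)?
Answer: 15361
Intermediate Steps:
Z(r, K) = 14 (Z(r, K) = 3 - 1*(-11) = 3 + 11 = 14)
f(D, l) = 14
f(35, (86 - 3)/(-70 - 112)) + I = 14 + 15347 = 15361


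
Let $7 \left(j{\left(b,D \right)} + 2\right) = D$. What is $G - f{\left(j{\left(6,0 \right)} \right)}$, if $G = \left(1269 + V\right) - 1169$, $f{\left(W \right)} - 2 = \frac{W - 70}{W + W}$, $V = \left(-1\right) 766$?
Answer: $-686$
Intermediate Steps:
$V = -766$
$j{\left(b,D \right)} = -2 + \frac{D}{7}$
$f{\left(W \right)} = 2 + \frac{-70 + W}{2 W}$ ($f{\left(W \right)} = 2 + \frac{W - 70}{W + W} = 2 + \frac{-70 + W}{2 W}$)
$G = -666$ ($G = \left(1269 - 766\right) - 1169 = 503 - 1169 = -666$)
$G - f{\left(j{\left(6,0 \right)} \right)} = -666 - \left(\frac{5}{2} - \frac{35}{-2 + \frac{1}{7} \cdot 0}\right) = -666 - \left(\frac{5}{2} - \frac{35}{-2 + 0}\right) = -666 - \left(\frac{5}{2} - \frac{35}{-2}\right) = -666 - \left(\frac{5}{2} - - \frac{35}{2}\right) = -666 - \left(\frac{5}{2} + \frac{35}{2}\right) = -666 - 20 = -686$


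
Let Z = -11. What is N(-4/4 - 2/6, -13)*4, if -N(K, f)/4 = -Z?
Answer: -176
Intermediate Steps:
N(K, f) = -44 (N(K, f) = -(-4)*(-11) = -4*11 = -44)
N(-4/4 - 2/6, -13)*4 = -44*4 = -176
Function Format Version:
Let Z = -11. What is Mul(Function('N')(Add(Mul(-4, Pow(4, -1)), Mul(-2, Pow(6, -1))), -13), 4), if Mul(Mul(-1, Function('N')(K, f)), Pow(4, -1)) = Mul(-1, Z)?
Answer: -176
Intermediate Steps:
Function('N')(K, f) = -44 (Function('N')(K, f) = Mul(-4, Mul(-1, -11)) = Mul(-4, 11) = -44)
Mul(Function('N')(Add(Mul(-4, Pow(4, -1)), Mul(-2, Pow(6, -1))), -13), 4) = Mul(-44, 4) = -176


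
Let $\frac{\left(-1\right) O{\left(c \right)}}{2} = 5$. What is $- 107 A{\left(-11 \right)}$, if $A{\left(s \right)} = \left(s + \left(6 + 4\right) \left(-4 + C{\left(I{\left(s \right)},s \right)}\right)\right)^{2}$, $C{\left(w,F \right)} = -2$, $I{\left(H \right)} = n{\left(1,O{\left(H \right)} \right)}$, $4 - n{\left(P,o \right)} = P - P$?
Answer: $-539387$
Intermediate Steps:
$O{\left(c \right)} = -10$ ($O{\left(c \right)} = \left(-2\right) 5 = -10$)
$n{\left(P,o \right)} = 4$ ($n{\left(P,o \right)} = 4 - \left(P - P\right) = 4 - 0 = 4 + 0 = 4$)
$I{\left(H \right)} = 4$
$A{\left(s \right)} = \left(-60 + s\right)^{2}$ ($A{\left(s \right)} = \left(s + \left(6 + 4\right) \left(-4 - 2\right)\right)^{2} = \left(s + 10 \left(-6\right)\right)^{2} = \left(s - 60\right)^{2} = \left(-60 + s\right)^{2}$)
$- 107 A{\left(-11 \right)} = - 107 \left(-60 - 11\right)^{2} = - 107 \left(-71\right)^{2} = \left(-107\right) 5041 = -539387$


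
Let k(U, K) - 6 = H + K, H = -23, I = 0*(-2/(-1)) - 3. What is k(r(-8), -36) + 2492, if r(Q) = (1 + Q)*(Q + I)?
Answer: 2439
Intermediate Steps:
I = -3 (I = 0*(-2*(-1)) - 3 = 0*2 - 3 = 0 - 3 = -3)
r(Q) = (1 + Q)*(-3 + Q) (r(Q) = (1 + Q)*(Q - 3) = (1 + Q)*(-3 + Q))
k(U, K) = -17 + K (k(U, K) = 6 + (-23 + K) = -17 + K)
k(r(-8), -36) + 2492 = (-17 - 36) + 2492 = -53 + 2492 = 2439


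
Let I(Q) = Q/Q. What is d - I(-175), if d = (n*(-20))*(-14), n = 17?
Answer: 4759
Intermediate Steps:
I(Q) = 1
d = 4760 (d = (17*(-20))*(-14) = -340*(-14) = 4760)
d - I(-175) = 4760 - 1*1 = 4760 - 1 = 4759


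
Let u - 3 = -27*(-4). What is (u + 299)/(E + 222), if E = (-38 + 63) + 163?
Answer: 1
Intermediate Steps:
u = 111 (u = 3 - 27*(-4) = 3 + 108 = 111)
E = 188 (E = 25 + 163 = 188)
(u + 299)/(E + 222) = (111 + 299)/(188 + 222) = 410/410 = 410*(1/410) = 1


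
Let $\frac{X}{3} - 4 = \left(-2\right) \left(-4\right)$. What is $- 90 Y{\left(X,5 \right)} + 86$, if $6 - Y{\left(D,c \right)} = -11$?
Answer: $-1444$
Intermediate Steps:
$X = 36$ ($X = 12 + 3 \left(\left(-2\right) \left(-4\right)\right) = 12 + 3 \cdot 8 = 12 + 24 = 36$)
$Y{\left(D,c \right)} = 17$ ($Y{\left(D,c \right)} = 6 - -11 = 6 + 11 = 17$)
$- 90 Y{\left(X,5 \right)} + 86 = \left(-90\right) 17 + 86 = -1530 + 86 = -1444$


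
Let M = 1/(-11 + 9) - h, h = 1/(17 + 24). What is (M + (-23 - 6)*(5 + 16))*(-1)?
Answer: 49981/82 ≈ 609.52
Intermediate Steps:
h = 1/41 ≈ 0.024390
M = -43/82 (M = 1/(-11 + 9) - 1*1/41 = 1/(-2) - 1/41 = -½ - 1/41 = -43/82 ≈ -0.52439)
(M + (-23 - 6)*(5 + 16))*(-1) = (-43/82 + (-23 - 6)*(5 + 16))*(-1) = (-43/82 - 29*21)*(-1) = (-43/82 - 609)*(-1) = -49981/82*(-1) = 49981/82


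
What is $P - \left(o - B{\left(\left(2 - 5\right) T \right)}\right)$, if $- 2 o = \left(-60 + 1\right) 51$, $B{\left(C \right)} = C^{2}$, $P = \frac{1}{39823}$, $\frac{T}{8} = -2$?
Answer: $\frac{63676979}{79646} \approx 799.5$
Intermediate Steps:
$T = -16$ ($T = 8 \left(-2\right) = -16$)
$P = \frac{1}{39823} \approx 2.5111 \cdot 10^{-5}$
$o = \frac{3009}{2}$ ($o = - \frac{\left(-60 + 1\right) 51}{2} = - \frac{\left(-59\right) 51}{2} = \left(- \frac{1}{2}\right) \left(-3009\right) = \frac{3009}{2} \approx 1504.5$)
$P - \left(o - B{\left(\left(2 - 5\right) T \right)}\right) = \frac{1}{39823} + \left(\left(\left(2 - 5\right) \left(-16\right)\right)^{2} - \frac{3009}{2}\right) = \frac{1}{39823} - \left(\frac{3009}{2} - \left(\left(-3\right) \left(-16\right)\right)^{2}\right) = \frac{1}{39823} - \left(\frac{3009}{2} - 48^{2}\right) = \frac{1}{39823} + \left(2304 - \frac{3009}{2}\right) = \frac{1}{39823} + \frac{1599}{2} = \frac{63676979}{79646}$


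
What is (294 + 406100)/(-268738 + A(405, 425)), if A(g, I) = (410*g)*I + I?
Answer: 406394/70302937 ≈ 0.0057806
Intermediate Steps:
A(g, I) = I + 410*I*g (A(g, I) = 410*I*g + I = I + 410*I*g)
(294 + 406100)/(-268738 + A(405, 425)) = (294 + 406100)/(-268738 + 425*(1 + 410*405)) = 406394/(-268738 + 425*(1 + 166050)) = 406394/(-268738 + 425*166051) = 406394/(-268738 + 70571675) = 406394/70302937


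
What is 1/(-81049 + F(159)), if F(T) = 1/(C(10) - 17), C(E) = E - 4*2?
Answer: -15/1215736 ≈ -1.2338e-5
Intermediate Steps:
C(E) = -8 + E (C(E) = E - 8 = -8 + E)
F(T) = -1/15 (F(T) = 1/((-8 + 10) - 17) = 1/(2 - 17) = 1/(-15) = -1/15)
1/(-81049 + F(159)) = 1/(-81049 - 1/15) = 1/(-1215736/15) = -15/1215736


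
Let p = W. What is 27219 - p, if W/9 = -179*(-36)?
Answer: -30777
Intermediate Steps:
W = 57996 (W = 9*(-179*(-36)) = 9*6444 = 57996)
p = 57996
27219 - p = 27219 - 1*57996 = 27219 - 57996 = -30777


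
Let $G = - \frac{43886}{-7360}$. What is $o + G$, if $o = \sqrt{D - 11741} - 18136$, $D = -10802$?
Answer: $- \frac{66718537}{3680} + i \sqrt{22543} \approx -18130.0 + 150.14 i$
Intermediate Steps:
$G = \frac{21943}{3680}$ ($G = \left(-43886\right) \left(- \frac{1}{7360}\right) = \frac{21943}{3680} \approx 5.9628$)
$o = -18136 + i \sqrt{22543}$ ($o = \sqrt{-10802 - 11741} - 18136 = \sqrt{-22543} - 18136 = i \sqrt{22543} - 18136 = -18136 + i \sqrt{22543} \approx -18136.0 + 150.14 i$)
$o + G = \left(-18136 + i \sqrt{22543}\right) + \frac{21943}{3680} = - \frac{66718537}{3680} + i \sqrt{22543}$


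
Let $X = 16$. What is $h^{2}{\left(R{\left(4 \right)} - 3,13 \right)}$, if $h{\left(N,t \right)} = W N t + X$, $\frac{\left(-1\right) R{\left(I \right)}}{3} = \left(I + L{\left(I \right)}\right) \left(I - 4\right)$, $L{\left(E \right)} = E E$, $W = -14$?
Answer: $315844$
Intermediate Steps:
$L{\left(E \right)} = E^{2}$
$R{\left(I \right)} = - 3 \left(-4 + I\right) \left(I + I^{2}\right)$ ($R{\left(I \right)} = - 3 \left(I + I^{2}\right) \left(I - 4\right) = - 3 \left(I + I^{2}\right) \left(-4 + I\right) = - 3 \left(-4 + I\right) \left(I + I^{2}\right)$)
$h{\left(N,t \right)} = 16 - 14 N t$ ($h{\left(N,t \right)} = - 14 N t + 16 = 16 - 14 N t$)
$h^{2}{\left(R{\left(4 \right)} - 3,13 \right)} = \left(16 - 14 \left(3 \cdot 4 \left(4 - 4^{2} + 3 \cdot 4\right) - 3\right) 13\right)^{2} = \left(16 - 14 \left(3 \cdot 4 \left(4 - 16 + 12\right) - 3\right) 13\right)^{2} = \left(16 - 14 \left(3 \cdot 4 \cdot 0 - 3\right) 13\right)^{2} = \left(16 - 14 \left(0 - 3\right) 13\right)^{2} = \left(16 - \left(-42\right) 13\right)^{2} = \left(16 + 546\right)^{2} = 562^{2} = 315844$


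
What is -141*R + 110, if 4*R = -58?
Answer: 4309/2 ≈ 2154.5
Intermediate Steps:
R = -29/2 (R = (¼)*(-58) = -29/2 ≈ -14.500)
-141*R + 110 = -141*(-29/2) + 110 = 4089/2 + 110 = 4309/2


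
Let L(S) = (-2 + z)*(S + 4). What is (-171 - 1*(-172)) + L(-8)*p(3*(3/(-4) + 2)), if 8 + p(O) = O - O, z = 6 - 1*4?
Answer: 1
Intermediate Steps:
z = 2 (z = 6 - 4 = 2)
L(S) = 0 (L(S) = (-2 + 2)*(S + 4) = 0*(4 + S) = 0)
p(O) = -8 (p(O) = -8 + (O - O) = -8 + 0 = -8)
(-171 - 1*(-172)) + L(-8)*p(3*(3/(-4) + 2)) = (-171 - 1*(-172)) + 0*(-8) = (-171 + 172) + 0 = 1 + 0 = 1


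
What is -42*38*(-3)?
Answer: 4788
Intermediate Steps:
-42*38*(-3) = -1596*(-3) = 4788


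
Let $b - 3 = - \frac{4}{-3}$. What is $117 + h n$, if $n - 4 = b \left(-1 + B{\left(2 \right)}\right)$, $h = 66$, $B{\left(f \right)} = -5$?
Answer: $-1335$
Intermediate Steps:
$b = \frac{13}{3}$ ($b = 3 - \frac{4}{-3} = 3 - - \frac{4}{3} = 3 + \frac{4}{3} = \frac{13}{3} \approx 4.3333$)
$n = -22$ ($n = 4 + \frac{13 \left(-1 - 5\right)}{3} = 4 + \frac{13}{3} \left(-6\right) = 4 - 26 = -22$)
$117 + h n = 117 + 66 \left(-22\right) = 117 - 1452 = -1335$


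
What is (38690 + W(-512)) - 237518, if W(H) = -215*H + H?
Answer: -89260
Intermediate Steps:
W(H) = -214*H
(38690 + W(-512)) - 237518 = (38690 - 214*(-512)) - 237518 = (38690 + 109568) - 237518 = 148258 - 237518 = -89260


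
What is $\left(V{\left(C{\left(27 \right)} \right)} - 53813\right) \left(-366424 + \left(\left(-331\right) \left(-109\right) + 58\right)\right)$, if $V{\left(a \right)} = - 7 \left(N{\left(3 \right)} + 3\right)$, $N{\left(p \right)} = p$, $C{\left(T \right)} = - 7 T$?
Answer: $17787606385$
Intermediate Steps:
$V{\left(a \right)} = -42$ ($V{\left(a \right)} = - 7 \left(3 + 3\right) = \left(-7\right) 6 = -42$)
$\left(V{\left(C{\left(27 \right)} \right)} - 53813\right) \left(-366424 + \left(\left(-331\right) \left(-109\right) + 58\right)\right) = \left(-42 - 53813\right) \left(-366424 + \left(\left(-331\right) \left(-109\right) + 58\right)\right) = - 53855 \left(-366424 + \left(36079 + 58\right)\right) = - 53855 \left(-366424 + 36137\right) = \left(-53855\right) \left(-330287\right) = 17787606385$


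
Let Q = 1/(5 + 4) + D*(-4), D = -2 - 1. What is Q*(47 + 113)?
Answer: 17440/9 ≈ 1937.8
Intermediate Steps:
D = -3
Q = 109/9 (Q = 1/(5 + 4) - 3*(-4) = 1/9 + 12 = 109/9 ≈ 12.111)
Q*(47 + 113) = 109*(47 + 113)/9 = (109/9)*160 = 17440/9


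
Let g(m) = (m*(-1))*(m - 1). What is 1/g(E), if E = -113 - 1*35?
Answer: -1/22052 ≈ -4.5347e-5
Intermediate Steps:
E = -148 (E = -113 - 35 = -148)
g(m) = -m*(-1 + m) (g(m) = (-m)*(-1 + m) = -m*(-1 + m))
1/g(E) = 1/(-148*(1 - 1*(-148))) = 1/(-148*(1 + 148)) = 1/(-148*149) = 1/(-22052) = -1/22052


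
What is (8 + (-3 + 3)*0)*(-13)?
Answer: -104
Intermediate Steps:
(8 + (-3 + 3)*0)*(-13) = (8 + 0*0)*(-13) = (8 + 0)*(-13) = 8*(-13) = -104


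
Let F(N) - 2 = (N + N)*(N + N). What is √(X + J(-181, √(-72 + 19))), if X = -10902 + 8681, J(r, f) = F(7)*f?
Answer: √(-2221 + 198*I*√53) ≈ 14.608 + 49.339*I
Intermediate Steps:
F(N) = 2 + 4*N² (F(N) = 2 + (N + N)*(N + N) = 2 + (2*N)*(2*N) = 2 + 4*N²)
J(r, f) = 198*f (J(r, f) = (2 + 4*7²)*f = (2 + 4*49)*f = (2 + 196)*f = 198*f)
X = -2221
√(X + J(-181, √(-72 + 19))) = √(-2221 + 198*√(-72 + 19)) = √(-2221 + 198*√(-53)) = √(-2221 + 198*(I*√53)) = √(-2221 + 198*I*√53)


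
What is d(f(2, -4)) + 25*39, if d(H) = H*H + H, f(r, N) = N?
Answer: 987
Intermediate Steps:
d(H) = H + H**2 (d(H) = H**2 + H = H + H**2)
d(f(2, -4)) + 25*39 = -4*(1 - 4) + 25*39 = -4*(-3) + 975 = 12 + 975 = 987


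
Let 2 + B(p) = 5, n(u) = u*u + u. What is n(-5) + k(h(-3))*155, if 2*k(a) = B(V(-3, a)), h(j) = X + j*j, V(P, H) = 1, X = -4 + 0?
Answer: 505/2 ≈ 252.50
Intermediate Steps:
X = -4
n(u) = u + u² (n(u) = u² + u = u + u²)
B(p) = 3 (B(p) = -2 + 5 = 3)
h(j) = -4 + j² (h(j) = -4 + j*j = -4 + j²)
k(a) = 3/2 (k(a) = (½)*3 = 3/2)
n(-5) + k(h(-3))*155 = -5*(1 - 5) + (3/2)*155 = -5*(-4) + 465/2 = 20 + 465/2 = 505/2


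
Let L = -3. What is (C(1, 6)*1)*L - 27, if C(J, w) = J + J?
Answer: -33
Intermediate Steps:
C(J, w) = 2*J
(C(1, 6)*1)*L - 27 = ((2*1)*1)*(-3) - 27 = (2*1)*(-3) - 27 = 2*(-3) - 27 = -6 - 27 = -33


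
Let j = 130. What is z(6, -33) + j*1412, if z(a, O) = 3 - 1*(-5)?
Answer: 183568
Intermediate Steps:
z(a, O) = 8 (z(a, O) = 3 + 5 = 8)
z(6, -33) + j*1412 = 8 + 130*1412 = 8 + 183560 = 183568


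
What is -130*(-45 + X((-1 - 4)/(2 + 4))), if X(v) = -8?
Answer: 6890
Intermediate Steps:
-130*(-45 + X((-1 - 4)/(2 + 4))) = -130*(-45 - 8) = -130*(-53) = 6890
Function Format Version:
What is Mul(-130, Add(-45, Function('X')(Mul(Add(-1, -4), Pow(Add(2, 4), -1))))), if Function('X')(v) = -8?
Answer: 6890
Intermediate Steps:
Mul(-130, Add(-45, Function('X')(Mul(Add(-1, -4), Pow(Add(2, 4), -1))))) = Mul(-130, Add(-45, -8)) = Mul(-130, -53) = 6890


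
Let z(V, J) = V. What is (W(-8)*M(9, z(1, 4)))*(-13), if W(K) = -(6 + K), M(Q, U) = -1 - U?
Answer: 52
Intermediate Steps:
W(K) = -6 - K
(W(-8)*M(9, z(1, 4)))*(-13) = ((-6 - 1*(-8))*(-1 - 1*1))*(-13) = ((-6 + 8)*(-1 - 1))*(-13) = (2*(-2))*(-13) = -4*(-13) = 52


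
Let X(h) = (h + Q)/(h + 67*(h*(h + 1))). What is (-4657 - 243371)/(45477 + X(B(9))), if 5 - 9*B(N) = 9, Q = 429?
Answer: -113762176/20847213 ≈ -5.4569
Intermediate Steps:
B(N) = -4/9 (B(N) = 5/9 - 1/9*9 = 5/9 - 1 = -4/9)
X(h) = (429 + h)/(h + 67*h*(1 + h)) (X(h) = (h + 429)/(h + 67*(h*(h + 1))) = (429 + h)/(h + 67*(h*(1 + h))) = (429 + h)/(h + 67*h*(1 + h)))
(-4657 - 243371)/(45477 + X(B(9))) = (-4657 - 243371)/(45477 + (429 - 4/9)/((-4/9)*(68 + 67*(-4/9)))) = -248028/(45477 - 9/4*3857/9/(68 - 268/9)) = -248028/(45477 - 9/4*3857/9/344/9) = -248028/(45477 - 9/4*9/344*3857/9) = -248028/(45477 - 34713/1376) = -248028/62541639/1376 = -248028*1376/62541639 = -113762176/20847213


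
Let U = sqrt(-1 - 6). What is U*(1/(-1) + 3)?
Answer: 2*I*sqrt(7) ≈ 5.2915*I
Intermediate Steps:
U = I*sqrt(7) (U = sqrt(-7) = I*sqrt(7) ≈ 2.6458*I)
U*(1/(-1) + 3) = (I*sqrt(7))*(1/(-1) + 3) = (I*sqrt(7))*(-1 + 3) = (I*sqrt(7))*2 = 2*I*sqrt(7)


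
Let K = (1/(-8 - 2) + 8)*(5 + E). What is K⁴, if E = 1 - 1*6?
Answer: 0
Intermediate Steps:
E = -5 (E = 1 - 6 = -5)
K = 0 (K = (1/(-8 - 2) + 8)*(5 - 5) = (1/(-10) + 8)*0 = (-⅒ + 8)*0 = (79/10)*0 = 0)
K⁴ = 0⁴ = 0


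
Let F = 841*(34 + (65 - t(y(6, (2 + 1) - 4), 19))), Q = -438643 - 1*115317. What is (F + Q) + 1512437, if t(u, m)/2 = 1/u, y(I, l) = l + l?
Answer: 1042577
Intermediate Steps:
Q = -553960 (Q = -438643 - 115317 = -553960)
y(I, l) = 2*l
t(u, m) = 2/u
F = 84100 (F = 841*(34 + (65 - 2/(2*((2 + 1) - 4)))) = 841*(34 + (65 - 2/(2*(3 - 4)))) = 841*(34 + (65 - 2/(2*(-1)))) = 841*(34 + (65 - 2/(-2))) = 841*(34 + (65 - 2*(-1)/2)) = 841*(34 + (65 - 1*(-1))) = 841*(34 + (65 + 1)) = 841*(34 + 66) = 841*100 = 84100)
(F + Q) + 1512437 = (84100 - 553960) + 1512437 = -469860 + 1512437 = 1042577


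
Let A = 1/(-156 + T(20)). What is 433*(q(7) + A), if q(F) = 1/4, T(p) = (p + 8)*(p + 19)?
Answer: 101755/936 ≈ 108.71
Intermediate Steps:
T(p) = (8 + p)*(19 + p)
q(F) = ¼
A = 1/936 (A = 1/(-156 + (152 + 20² + 27*20)) = 1/(-156 + (152 + 400 + 540)) = 1/(-156 + 1092) = 1/936 ≈ 0.0010684)
433*(q(7) + A) = 433*(¼ + 1/936) = 433*(235/936) = 101755/936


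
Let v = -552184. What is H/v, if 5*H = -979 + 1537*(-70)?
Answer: 108569/2760920 ≈ 0.039324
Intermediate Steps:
H = -108569/5 (H = (-979 + 1537*(-70))/5 = (-979 - 107590)/5 = (1/5)*(-108569) = -108569/5 ≈ -21714.)
H/v = -108569/5/(-552184) = -108569/5*(-1/552184) = 108569/2760920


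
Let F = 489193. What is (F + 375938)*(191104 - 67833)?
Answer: 106645563501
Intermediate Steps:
(F + 375938)*(191104 - 67833) = (489193 + 375938)*(191104 - 67833) = 865131*123271 = 106645563501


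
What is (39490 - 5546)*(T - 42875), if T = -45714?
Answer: -3007065016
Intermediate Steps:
(39490 - 5546)*(T - 42875) = (39490 - 5546)*(-45714 - 42875) = 33944*(-88589) = -3007065016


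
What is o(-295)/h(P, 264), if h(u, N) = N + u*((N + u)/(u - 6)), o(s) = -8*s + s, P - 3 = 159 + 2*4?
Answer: 84665/29269 ≈ 2.8927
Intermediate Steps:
P = 170 (P = 3 + (159 + 2*4) = 3 + (159 + 8) = 3 + 167 = 170)
o(s) = -7*s
h(u, N) = N + u*(N + u)/(-6 + u) (h(u, N) = N + u*((N + u)/(-6 + u)) = N + u*(N + u)/(-6 + u))
o(-295)/h(P, 264) = (-7*(-295))/(((170**2 - 6*264 + 2*264*170)/(-6 + 170))) = 2065/(((28900 - 1584 + 89760)/164)) = 2065/(((1/164)*117076)) = 2065/(29269/41) = 2065*(41/29269) = 84665/29269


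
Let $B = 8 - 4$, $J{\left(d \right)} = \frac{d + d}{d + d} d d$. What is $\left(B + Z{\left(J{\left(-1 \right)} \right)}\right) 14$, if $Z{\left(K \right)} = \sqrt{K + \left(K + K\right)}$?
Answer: $56 + 14 \sqrt{3} \approx 80.249$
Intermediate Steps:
$J{\left(d \right)} = d^{2}$ ($J{\left(d \right)} = \frac{2 d}{2 d} d d = 2 d \frac{1}{2 d} d d = 1 d d = d d = d^{2}$)
$B = 4$ ($B = 8 - 4 = 4$)
$Z{\left(K \right)} = \sqrt{3} \sqrt{K}$ ($Z{\left(K \right)} = \sqrt{K + 2 K} = \sqrt{3 K} = \sqrt{3} \sqrt{K}$)
$\left(B + Z{\left(J{\left(-1 \right)} \right)}\right) 14 = \left(4 + \sqrt{3} \sqrt{\left(-1\right)^{2}}\right) 14 = \left(4 + \sqrt{3} \sqrt{1}\right) 14 = \left(4 + \sqrt{3} \cdot 1\right) 14 = \left(4 + \sqrt{3}\right) 14 = 56 + 14 \sqrt{3}$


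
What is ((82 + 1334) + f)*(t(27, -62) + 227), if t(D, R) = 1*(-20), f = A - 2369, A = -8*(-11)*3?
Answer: -142623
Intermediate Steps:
A = 264 (A = 88*3 = 264)
f = -2105 (f = 264 - 2369 = -2105)
t(D, R) = -20
((82 + 1334) + f)*(t(27, -62) + 227) = ((82 + 1334) - 2105)*(-20 + 227) = (1416 - 2105)*207 = -689*207 = -142623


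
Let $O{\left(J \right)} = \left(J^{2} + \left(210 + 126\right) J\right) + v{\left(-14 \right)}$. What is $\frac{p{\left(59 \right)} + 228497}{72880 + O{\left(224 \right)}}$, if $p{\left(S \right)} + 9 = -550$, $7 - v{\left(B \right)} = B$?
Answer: $\frac{227938}{198341} \approx 1.1492$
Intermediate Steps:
$v{\left(B \right)} = 7 - B$
$p{\left(S \right)} = -559$ ($p{\left(S \right)} = -9 - 550 = -559$)
$O{\left(J \right)} = 21 + J^{2} + 336 J$ ($O{\left(J \right)} = \left(J^{2} + \left(210 + 126\right) J\right) + \left(7 - -14\right) = \left(J^{2} + 336 J\right) + \left(7 + 14\right) = \left(J^{2} + 336 J\right) + 21 = 21 + J^{2} + 336 J$)
$\frac{p{\left(59 \right)} + 228497}{72880 + O{\left(224 \right)}} = \frac{-559 + 228497}{72880 + \left(21 + 224^{2} + 336 \cdot 224\right)} = \frac{227938}{72880 + \left(21 + 50176 + 75264\right)} = \frac{227938}{72880 + 125461} = \frac{227938}{198341}$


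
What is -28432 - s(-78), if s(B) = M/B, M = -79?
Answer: -2217775/78 ≈ -28433.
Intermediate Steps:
s(B) = -79/B
-28432 - s(-78) = -28432 - (-79)/(-78) = -28432 - (-79)*(-1)/78 = -28432 - 1*79/78 = -28432 - 79/78 = -2217775/78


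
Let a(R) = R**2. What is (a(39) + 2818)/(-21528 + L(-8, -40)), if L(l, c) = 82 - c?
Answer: -4339/21406 ≈ -0.20270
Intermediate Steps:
(a(39) + 2818)/(-21528 + L(-8, -40)) = (39**2 + 2818)/(-21528 + (82 - 1*(-40))) = (1521 + 2818)/(-21528 + (82 + 40)) = 4339/(-21528 + 122) = 4339/(-21406) = 4339*(-1/21406) = -4339/21406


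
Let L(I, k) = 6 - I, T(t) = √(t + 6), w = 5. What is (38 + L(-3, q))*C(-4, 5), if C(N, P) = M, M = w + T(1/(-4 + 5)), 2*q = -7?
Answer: 235 + 47*√7 ≈ 359.35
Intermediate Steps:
T(t) = √(6 + t)
q = -7/2 (q = (½)*(-7) = -7/2 ≈ -3.5000)
M = 5 + √7 (M = 5 + √(6 + 1/(-4 + 5)) = 5 + √(6 + 1/1) = 5 + √(6 + 1) = 5 + √7 ≈ 7.6458)
C(N, P) = 5 + √7
(38 + L(-3, q))*C(-4, 5) = (38 + (6 - 1*(-3)))*(5 + √7) = (38 + (6 + 3))*(5 + √7) = (38 + 9)*(5 + √7) = 47*(5 + √7) = 235 + 47*√7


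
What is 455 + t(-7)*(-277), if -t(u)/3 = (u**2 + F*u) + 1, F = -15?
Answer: 129260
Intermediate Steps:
t(u) = -3 - 3*u**2 + 45*u (t(u) = -3*((u**2 - 15*u) + 1) = -3*(1 + u**2 - 15*u) = -3 - 3*u**2 + 45*u)
455 + t(-7)*(-277) = 455 + (-3 - 3*(-7)**2 + 45*(-7))*(-277) = 455 + (-3 - 3*49 - 315)*(-277) = 455 + (-3 - 147 - 315)*(-277) = 455 - 465*(-277) = 455 + 128805 = 129260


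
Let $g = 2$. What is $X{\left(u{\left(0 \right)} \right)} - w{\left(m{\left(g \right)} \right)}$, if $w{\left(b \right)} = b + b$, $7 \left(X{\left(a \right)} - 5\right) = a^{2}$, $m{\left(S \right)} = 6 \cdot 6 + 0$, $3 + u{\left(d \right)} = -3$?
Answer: $- \frac{433}{7} \approx -61.857$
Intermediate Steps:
$u{\left(d \right)} = -6$ ($u{\left(d \right)} = -3 - 3 = -6$)
$m{\left(S \right)} = 36$ ($m{\left(S \right)} = 36 + 0 = 36$)
$X{\left(a \right)} = 5 + \frac{a^{2}}{7}$
$w{\left(b \right)} = 2 b$
$X{\left(u{\left(0 \right)} \right)} - w{\left(m{\left(g \right)} \right)} = \left(5 + \frac{\left(-6\right)^{2}}{7}\right) - 2 \cdot 36 = \left(5 + \frac{1}{7} \cdot 36\right) - 72 = \left(5 + \frac{36}{7}\right) - 72 = \frac{71}{7} - 72 = - \frac{433}{7}$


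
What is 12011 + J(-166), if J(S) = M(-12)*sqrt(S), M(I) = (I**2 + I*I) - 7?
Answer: 12011 + 281*I*sqrt(166) ≈ 12011.0 + 3620.4*I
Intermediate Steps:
M(I) = -7 + 2*I**2 (M(I) = (I**2 + I**2) - 7 = 2*I**2 - 7 = -7 + 2*I**2)
J(S) = 281*sqrt(S) (J(S) = (-7 + 2*(-12)**2)*sqrt(S) = (-7 + 2*144)*sqrt(S) = (-7 + 288)*sqrt(S) = 281*sqrt(S))
12011 + J(-166) = 12011 + 281*sqrt(-166) = 12011 + 281*(I*sqrt(166)) = 12011 + 281*I*sqrt(166)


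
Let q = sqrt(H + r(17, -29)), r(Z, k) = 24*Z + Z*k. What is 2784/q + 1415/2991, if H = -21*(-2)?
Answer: 1415/2991 - 2784*I*sqrt(43)/43 ≈ 0.47309 - 424.56*I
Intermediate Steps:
H = 42
q = I*sqrt(43) (q = sqrt(42 + 17*(24 - 29)) = sqrt(42 + 17*(-5)) = sqrt(42 - 85) = sqrt(-43) = I*sqrt(43) ≈ 6.5574*I)
2784/q + 1415/2991 = 2784/((I*sqrt(43))) + 1415/2991 = 2784*(-I*sqrt(43)/43) + 1415*(1/2991) = -2784*I*sqrt(43)/43 + 1415/2991 = 1415/2991 - 2784*I*sqrt(43)/43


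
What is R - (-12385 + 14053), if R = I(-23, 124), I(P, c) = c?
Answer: -1544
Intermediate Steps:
R = 124
R - (-12385 + 14053) = 124 - (-12385 + 14053) = 124 - 1*1668 = 124 - 1668 = -1544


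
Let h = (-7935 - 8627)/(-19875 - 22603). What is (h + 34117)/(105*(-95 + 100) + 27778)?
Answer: 724619244/601127417 ≈ 1.2054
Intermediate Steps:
h = 8281/21239 (h = -16562/(-42478) = -16562*(-1/42478) = 8281/21239 ≈ 0.38990)
(h + 34117)/(105*(-95 + 100) + 27778) = (8281/21239 + 34117)/(105*(-95 + 100) + 27778) = 724619244/(21239*(105*5 + 27778)) = 724619244/(21239*(525 + 27778)) = (724619244/21239)/28303 = (724619244/21239)*(1/28303) = 724619244/601127417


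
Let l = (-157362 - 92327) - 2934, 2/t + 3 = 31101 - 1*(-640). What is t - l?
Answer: 4008874388/15869 ≈ 2.5262e+5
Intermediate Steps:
t = 1/15869 (t = 2/(-3 + (31101 - 1*(-640))) = 2/(-3 + (31101 + 640)) = 2/(-3 + 31741) = 2/31738 = 2*(1/31738) = 1/15869 ≈ 6.3016e-5)
l = -252623 (l = -249689 - 2934 = -252623)
t - l = 1/15869 - 1*(-252623) = 1/15869 + 252623 = 4008874388/15869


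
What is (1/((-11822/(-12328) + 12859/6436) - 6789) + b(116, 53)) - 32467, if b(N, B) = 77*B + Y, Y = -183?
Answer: -41799635544575/1463111601 ≈ -28569.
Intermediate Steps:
b(N, B) = -183 + 77*B (b(N, B) = 77*B - 183 = -183 + 77*B)
(1/((-11822/(-12328) + 12859/6436) - 6789) + b(116, 53)) - 32467 = (1/((-11822/(-12328) + 12859/6436) - 6789) + (-183 + 77*53)) - 32467 = (1/((-11822*(-1/12328) + 12859*(1/6436)) - 6789) + (-183 + 4081)) - 32467 = (1/((257/268 + 12859/6436) - 6789) + 3898) - 32467 = (1/(637533/215606 - 6789) + 3898) - 32467 = (1/(-1463111601/215606) + 3898) - 32467 = (-215606/1463111601 + 3898) - 32467 = 5703208805092/1463111601 - 32467 = -41799635544575/1463111601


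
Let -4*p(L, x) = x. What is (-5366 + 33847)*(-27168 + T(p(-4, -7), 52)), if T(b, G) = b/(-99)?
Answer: -306413835335/396 ≈ -7.7377e+8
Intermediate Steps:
p(L, x) = -x/4
T(b, G) = -b/99 (T(b, G) = b*(-1/99) = -b/99)
(-5366 + 33847)*(-27168 + T(p(-4, -7), 52)) = (-5366 + 33847)*(-27168 - (-1)*(-7)/396) = 28481*(-27168 - 1/99*7/4) = 28481*(-27168 - 7/396) = 28481*(-10758535/396) = -306413835335/396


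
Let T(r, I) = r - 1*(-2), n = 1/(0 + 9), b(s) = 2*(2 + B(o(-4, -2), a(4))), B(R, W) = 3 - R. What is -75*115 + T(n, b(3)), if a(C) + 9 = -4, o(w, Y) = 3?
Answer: -77606/9 ≈ -8622.9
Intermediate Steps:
a(C) = -13 (a(C) = -9 - 4 = -13)
b(s) = 4 (b(s) = 2*(2 + (3 - 1*3)) = 2*(2 + (3 - 3)) = 2*(2 + 0) = 2*2 = 4)
n = ⅑ (n = 1/9 = ⅑ ≈ 0.11111)
T(r, I) = 2 + r (T(r, I) = r + 2 = 2 + r)
-75*115 + T(n, b(3)) = -75*115 + (2 + ⅑) = -8625 + 19/9 = -77606/9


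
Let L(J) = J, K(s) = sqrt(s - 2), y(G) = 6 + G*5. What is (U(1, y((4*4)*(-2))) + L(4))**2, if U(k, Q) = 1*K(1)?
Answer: (4 + I)**2 ≈ 15.0 + 8.0*I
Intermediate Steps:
y(G) = 6 + 5*G
K(s) = sqrt(-2 + s)
U(k, Q) = I (U(k, Q) = 1*sqrt(-2 + 1) = 1*sqrt(-1) = 1*I = I)
(U(1, y((4*4)*(-2))) + L(4))**2 = (I + 4)**2 = (4 + I)**2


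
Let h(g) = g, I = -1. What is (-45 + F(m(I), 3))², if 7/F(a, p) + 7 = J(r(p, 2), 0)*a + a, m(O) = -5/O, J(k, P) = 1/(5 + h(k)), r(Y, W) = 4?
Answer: 419904/169 ≈ 2484.6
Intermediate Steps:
J(k, P) = 1/(5 + k)
F(a, p) = 7/(-7 + 10*a/9) (F(a, p) = 7/(-7 + (a/(5 + 4) + a)) = 7/(-7 + (a/9 + a)) = 7/(-7 + 10*a/9))
(-45 + F(m(I), 3))² = (-45 + 63/(-63 + 10*(-5/(-1))))² = (-45 + 63/(-63 + 10*(-5*(-1))))² = (-45 + 63/(-63 + 10*5))² = (-45 + 63/(-63 + 50))² = (-45 + 63/(-13))² = (-45 + 63*(-1/13))² = (-45 - 63/13)² = (-648/13)² = 419904/169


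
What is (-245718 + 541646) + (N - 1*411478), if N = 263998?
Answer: 148448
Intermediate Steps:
(-245718 + 541646) + (N - 1*411478) = (-245718 + 541646) + (263998 - 1*411478) = 295928 + (263998 - 411478) = 295928 - 147480 = 148448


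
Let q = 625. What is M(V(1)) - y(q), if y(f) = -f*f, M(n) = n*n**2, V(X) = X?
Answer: 390626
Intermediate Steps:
M(n) = n**3
y(f) = -f**2
M(V(1)) - y(q) = 1**3 - (-1)*625**2 = 1 - (-1)*390625 = 1 - 1*(-390625) = 1 + 390625 = 390626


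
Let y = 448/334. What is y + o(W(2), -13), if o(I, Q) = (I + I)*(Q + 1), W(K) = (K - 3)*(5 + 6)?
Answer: 44312/167 ≈ 265.34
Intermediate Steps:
W(K) = -33 + 11*K (W(K) = (-3 + K)*11 = -33 + 11*K)
o(I, Q) = 2*I*(1 + Q) (o(I, Q) = (2*I)*(1 + Q) = 2*I*(1 + Q))
y = 224/167 (y = 448*(1/334) = 224/167 ≈ 1.3413)
y + o(W(2), -13) = 224/167 + 2*(-33 + 11*2)*(1 - 13) = 224/167 + 2*(-33 + 22)*(-12) = 224/167 + 2*(-11)*(-12) = 224/167 + 264 = 44312/167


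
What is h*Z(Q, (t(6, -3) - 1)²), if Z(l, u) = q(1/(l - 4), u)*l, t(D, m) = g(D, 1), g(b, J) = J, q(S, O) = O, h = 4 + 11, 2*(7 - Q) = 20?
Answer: 0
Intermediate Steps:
Q = -3 (Q = 7 - ½*20 = 7 - 10 = -3)
h = 15
t(D, m) = 1
Z(l, u) = l*u (Z(l, u) = u*l = l*u)
h*Z(Q, (t(6, -3) - 1)²) = 15*(-3*(1 - 1)²) = 15*(-3*0²) = 15*(-3*0) = 15*0 = 0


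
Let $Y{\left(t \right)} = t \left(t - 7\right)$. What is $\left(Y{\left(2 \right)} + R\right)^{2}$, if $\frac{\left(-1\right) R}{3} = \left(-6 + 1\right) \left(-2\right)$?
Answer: $1600$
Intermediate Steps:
$R = -30$ ($R = - 3 \left(-6 + 1\right) \left(-2\right) = - 3 \left(\left(-5\right) \left(-2\right)\right) = \left(-3\right) 10 = -30$)
$Y{\left(t \right)} = t \left(-7 + t\right)$
$\left(Y{\left(2 \right)} + R\right)^{2} = \left(2 \left(-7 + 2\right) - 30\right)^{2} = \left(2 \left(-5\right) - 30\right)^{2} = \left(-10 - 30\right)^{2} = \left(-40\right)^{2} = 1600$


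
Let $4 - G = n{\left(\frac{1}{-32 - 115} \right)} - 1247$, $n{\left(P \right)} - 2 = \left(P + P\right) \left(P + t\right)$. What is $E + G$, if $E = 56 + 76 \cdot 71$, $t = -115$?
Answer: $\frac{144768097}{21609} \approx 6699.4$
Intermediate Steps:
$n{\left(P \right)} = 2 + 2 P \left(-115 + P\right)$ ($n{\left(P \right)} = 2 + \left(P + P\right) \left(P - 115\right) = 2 + 2 P \left(-115 + P\right)$)
$E = 5452$ ($E = 56 + 5396 = 5452$)
$G = \frac{26955829}{21609}$ ($G = 4 - \left(\left(2 - \frac{230}{-32 - 115} + 2 \left(\frac{1}{-32 - 115}\right)^{2}\right) - 1247\right) = 4 - \left(\left(2 - \frac{230}{-147} + 2 \left(\frac{1}{-147}\right)^{2}\right) - 1247\right) = 4 - \left(\left(2 - - \frac{230}{147} + 2 \left(- \frac{1}{147}\right)^{2}\right) - 1247\right) = 4 - \left(\left(2 + \frac{230}{147} + 2 \cdot \frac{1}{21609}\right) - 1247\right) = 4 - \left(\left(2 + \frac{230}{147} + \frac{2}{21609}\right) - 1247\right) = 4 - \left(\frac{77030}{21609} - 1247\right) = 4 - - \frac{26869393}{21609} = 4 + \frac{26869393}{21609} = \frac{26955829}{21609} \approx 1247.4$)
$E + G = 5452 + \frac{26955829}{21609} = \frac{144768097}{21609}$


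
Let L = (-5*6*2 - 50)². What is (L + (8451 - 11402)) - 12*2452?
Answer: -20275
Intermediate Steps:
L = 12100 (L = (-30*2 - 50)² = (-60 - 50)² = (-110)² = 12100)
(L + (8451 - 11402)) - 12*2452 = (12100 + (8451 - 11402)) - 12*2452 = (12100 - 2951) - 29424 = 9149 - 29424 = -20275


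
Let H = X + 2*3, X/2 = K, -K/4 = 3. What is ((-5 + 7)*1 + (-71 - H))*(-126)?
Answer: 6426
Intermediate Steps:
K = -12 (K = -4*3 = -12)
X = -24 (X = 2*(-12) = -24)
H = -18 (H = -24 + 2*3 = -24 + 6 = -18)
((-5 + 7)*1 + (-71 - H))*(-126) = ((-5 + 7)*1 + (-71 - 1*(-18)))*(-126) = (2*1 + (-71 + 18))*(-126) = (2 - 53)*(-126) = -51*(-126) = 6426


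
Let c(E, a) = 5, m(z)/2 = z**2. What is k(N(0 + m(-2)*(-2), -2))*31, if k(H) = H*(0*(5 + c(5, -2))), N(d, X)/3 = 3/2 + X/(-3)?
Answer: 0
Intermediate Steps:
m(z) = 2*z**2
N(d, X) = 9/2 - X (N(d, X) = 3*(3/2 + X/(-3)) = 3*(3*(1/2) + X*(-1/3)) = 3*(3/2 - X/3) = 9/2 - X)
k(H) = 0 (k(H) = H*(0*(5 + 5)) = H*(0*10) = H*0 = 0)
k(N(0 + m(-2)*(-2), -2))*31 = 0*31 = 0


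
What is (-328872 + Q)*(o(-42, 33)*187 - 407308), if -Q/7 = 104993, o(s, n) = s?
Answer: 441658884326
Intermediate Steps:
Q = -734951 (Q = -7*104993 = -734951)
(-328872 + Q)*(o(-42, 33)*187 - 407308) = (-328872 - 734951)*(-42*187 - 407308) = -1063823*(-7854 - 407308) = -1063823*(-415162) = 441658884326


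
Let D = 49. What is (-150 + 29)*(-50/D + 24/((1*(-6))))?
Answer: 29766/49 ≈ 607.47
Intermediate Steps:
(-150 + 29)*(-50/D + 24/((1*(-6)))) = (-150 + 29)*(-50/49 + 24/((1*(-6)))) = -121*(-50*1/49 + 24/(-6)) = -121*(-50/49 + 24*(-⅙)) = -121*(-50/49 - 4) = -121*(-246/49) = 29766/49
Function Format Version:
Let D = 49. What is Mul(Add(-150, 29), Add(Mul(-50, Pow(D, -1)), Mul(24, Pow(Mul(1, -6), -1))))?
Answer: Rational(29766, 49) ≈ 607.47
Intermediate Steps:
Mul(Add(-150, 29), Add(Mul(-50, Pow(D, -1)), Mul(24, Pow(Mul(1, -6), -1)))) = Mul(Add(-150, 29), Add(Mul(-50, Pow(49, -1)), Mul(24, Pow(Mul(1, -6), -1)))) = Mul(-121, Add(Mul(-50, Rational(1, 49)), Mul(24, Pow(-6, -1)))) = Mul(-121, Add(Rational(-50, 49), Mul(24, Rational(-1, 6)))) = Mul(-121, Add(Rational(-50, 49), -4)) = Mul(-121, Rational(-246, 49)) = Rational(29766, 49)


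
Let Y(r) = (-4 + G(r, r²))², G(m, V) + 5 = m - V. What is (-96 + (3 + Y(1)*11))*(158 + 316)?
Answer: 378252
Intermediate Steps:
G(m, V) = -5 + m - V (G(m, V) = -5 + (m - V) = -5 + m - V)
Y(r) = (-9 + r - r²)² (Y(r) = (-4 + (-5 + r - r²))² = (-9 + r - r²)²)
(-96 + (3 + Y(1)*11))*(158 + 316) = (-96 + (3 + (9 + 1² - 1*1)²*11))*(158 + 316) = (-96 + (3 + (9 + 1 - 1)²*11))*474 = (-96 + (3 + 9²*11))*474 = (-96 + (3 + 81*11))*474 = (-96 + (3 + 891))*474 = (-96 + 894)*474 = 798*474 = 378252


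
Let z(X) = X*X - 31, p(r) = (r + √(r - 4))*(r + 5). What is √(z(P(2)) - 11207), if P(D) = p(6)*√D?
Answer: √(-2042 + 2904*√2) ≈ 45.441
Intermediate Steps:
p(r) = (5 + r)*(r + √(-4 + r)) (p(r) = (r + √(-4 + r))*(5 + r) = (5 + r)*(r + √(-4 + r)))
P(D) = √D*(66 + 11*√2) (P(D) = (6² + 5*6 + 5*√(-4 + 6) + 6*√(-4 + 6))*√D = (36 + 30 + 5*√2 + 6*√2)*√D = (66 + 11*√2)*√D = √D*(66 + 11*√2))
z(X) = -31 + X² (z(X) = X² - 31 = -31 + X²)
√(z(P(2)) - 11207) = √((-31 + (11*√2*(6 + √2))²) - 11207) = √((-31 + 242*(6 + √2)²) - 11207) = √(-11238 + 242*(6 + √2)²)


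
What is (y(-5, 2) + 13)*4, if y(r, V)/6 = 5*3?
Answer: 412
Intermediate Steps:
y(r, V) = 90 (y(r, V) = 6*(5*3) = 6*15 = 90)
(y(-5, 2) + 13)*4 = (90 + 13)*4 = 103*4 = 412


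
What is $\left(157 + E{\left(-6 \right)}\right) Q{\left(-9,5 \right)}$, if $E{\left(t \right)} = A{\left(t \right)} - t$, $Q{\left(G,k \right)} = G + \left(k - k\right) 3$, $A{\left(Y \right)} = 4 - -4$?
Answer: $-1539$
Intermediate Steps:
$A{\left(Y \right)} = 8$ ($A{\left(Y \right)} = 4 + 4 = 8$)
$Q{\left(G,k \right)} = G$ ($Q{\left(G,k \right)} = G + 0 \cdot 3 = G + 0 = G$)
$E{\left(t \right)} = 8 - t$
$\left(157 + E{\left(-6 \right)}\right) Q{\left(-9,5 \right)} = \left(157 + \left(8 - -6\right)\right) \left(-9\right) = \left(157 + \left(8 + 6\right)\right) \left(-9\right) = \left(157 + 14\right) \left(-9\right) = 171 \left(-9\right) = -1539$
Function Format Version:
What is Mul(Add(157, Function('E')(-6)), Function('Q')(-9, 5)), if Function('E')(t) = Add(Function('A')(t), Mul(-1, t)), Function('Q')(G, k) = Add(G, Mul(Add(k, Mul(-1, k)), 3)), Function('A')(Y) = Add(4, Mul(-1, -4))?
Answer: -1539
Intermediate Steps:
Function('A')(Y) = 8 (Function('A')(Y) = Add(4, 4) = 8)
Function('Q')(G, k) = G (Function('Q')(G, k) = Add(G, Mul(0, 3)) = Add(G, 0) = G)
Function('E')(t) = Add(8, Mul(-1, t))
Mul(Add(157, Function('E')(-6)), Function('Q')(-9, 5)) = Mul(Add(157, Add(8, Mul(-1, -6))), -9) = Mul(Add(157, Add(8, 6)), -9) = Mul(Add(157, 14), -9) = Mul(171, -9) = -1539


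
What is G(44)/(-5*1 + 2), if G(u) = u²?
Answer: -1936/3 ≈ -645.33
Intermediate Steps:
G(44)/(-5*1 + 2) = 44²/(-5*1 + 2) = 1936/(-5 + 2) = 1936/(-3) = 1936*(-⅓) = -1936/3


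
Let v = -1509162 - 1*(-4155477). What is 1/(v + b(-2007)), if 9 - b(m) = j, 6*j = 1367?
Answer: 6/15876577 ≈ 3.7792e-7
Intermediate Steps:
j = 1367/6 (j = (1/6)*1367 = 1367/6 ≈ 227.83)
b(m) = -1313/6 (b(m) = 9 - 1*1367/6 = 9 - 1367/6 = -1313/6)
v = 2646315 (v = -1509162 + 4155477 = 2646315)
1/(v + b(-2007)) = 1/(2646315 - 1313/6) = 1/(15876577/6) = 6/15876577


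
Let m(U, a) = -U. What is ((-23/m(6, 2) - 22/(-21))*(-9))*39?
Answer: -23985/14 ≈ -1713.2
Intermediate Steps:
((-23/m(6, 2) - 22/(-21))*(-9))*39 = ((-23/((-1*6)) - 22/(-21))*(-9))*39 = ((-23/(-6) - 22*(-1/21))*(-9))*39 = ((-23*(-⅙) + 22/21)*(-9))*39 = ((23/6 + 22/21)*(-9))*39 = ((205/42)*(-9))*39 = -615/14*39 = -23985/14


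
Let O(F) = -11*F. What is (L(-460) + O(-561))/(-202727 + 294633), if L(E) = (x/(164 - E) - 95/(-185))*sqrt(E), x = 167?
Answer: 6171/91906 + 18035*I*sqrt(115)/1060962864 ≈ 0.067145 + 0.00018229*I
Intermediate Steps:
L(E) = sqrt(E)*(19/37 + 167/(164 - E)) (L(E) = (167/(164 - E) - 95/(-185))*sqrt(E) = (167/(164 - E) - 95*(-1/185))*sqrt(E) = (167/(164 - E) + 19/37)*sqrt(E) = (19/37 + 167/(164 - E))*sqrt(E) = sqrt(E)*(19/37 + 167/(164 - E)))
(L(-460) + O(-561))/(-202727 + 294633) = (sqrt(-460)*(-9295 + 19*(-460))/(37*(-164 - 460)) - 11*(-561))/(-202727 + 294633) = ((1/37)*(2*I*sqrt(115))*(-9295 - 8740)/(-624) + 6171)/91906 = ((1/37)*(2*I*sqrt(115))*(-1/624)*(-18035) + 6171)*(1/91906) = (18035*I*sqrt(115)/11544 + 6171)*(1/91906) = (6171 + 18035*I*sqrt(115)/11544)*(1/91906) = 6171/91906 + 18035*I*sqrt(115)/1060962864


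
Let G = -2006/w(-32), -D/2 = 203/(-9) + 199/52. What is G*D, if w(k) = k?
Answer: 8791295/3744 ≈ 2348.1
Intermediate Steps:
D = 8765/234 (D = -2*(203/(-9) + 199/52) = -2*(203*(-1/9) + 199*(1/52)) = -2*(-203/9 + 199/52) = -2*(-8765/468) = 8765/234 ≈ 37.457)
G = 1003/16 (G = -2006/(-32) = -2006*(-1/32) = 1003/16 ≈ 62.688)
G*D = (1003/16)*(8765/234) = 8791295/3744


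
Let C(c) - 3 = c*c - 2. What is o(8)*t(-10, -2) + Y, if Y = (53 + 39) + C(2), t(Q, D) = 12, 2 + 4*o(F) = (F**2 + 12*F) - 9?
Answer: 544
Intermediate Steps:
o(F) = -11/4 + 3*F + F**2/4 (o(F) = -1/2 + ((F**2 + 12*F) - 9)/4 = -1/2 + (-9 + F**2 + 12*F)/4 = -1/2 + (-9/4 + 3*F + F**2/4) = -11/4 + 3*F + F**2/4)
C(c) = 1 + c**2 (C(c) = 3 + (c*c - 2) = 3 + (c**2 - 2) = 3 + (-2 + c**2) = 1 + c**2)
Y = 97 (Y = (53 + 39) + (1 + 2**2) = 92 + (1 + 4) = 92 + 5 = 97)
o(8)*t(-10, -2) + Y = (-11/4 + 3*8 + (1/4)*8**2)*12 + 97 = (-11/4 + 24 + (1/4)*64)*12 + 97 = (-11/4 + 24 + 16)*12 + 97 = (149/4)*12 + 97 = 447 + 97 = 544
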